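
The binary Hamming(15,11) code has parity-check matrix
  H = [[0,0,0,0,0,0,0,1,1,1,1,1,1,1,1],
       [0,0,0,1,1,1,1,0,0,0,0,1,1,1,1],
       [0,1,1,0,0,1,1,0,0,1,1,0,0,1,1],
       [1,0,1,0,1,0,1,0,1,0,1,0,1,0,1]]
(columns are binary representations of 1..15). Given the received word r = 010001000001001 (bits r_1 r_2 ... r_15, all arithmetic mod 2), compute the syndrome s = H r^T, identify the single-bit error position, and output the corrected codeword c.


s = (0, 1, 1, 1)^T, error position = 7, corrected codeword c = 010001100001001

Compute s = H r^T mod 2 one row at a time:
  s_1 = 0 + 0 + 0 + 0 + 1 + 0 + 0 + 1 = 2 ≡ 0 (mod 2).
  s_2 = 0 + 0 + 1 + 0 + 1 + 0 + 0 + 1 = 3 ≡ 1 (mod 2).
  s_3 = 1 + 0 + 1 + 0 + 0 + 0 + 0 + 1 = 3 ≡ 1 (mod 2).
  s_4 = 0 + 0 + 0 + 0 + 0 + 0 + 0 + 1 = 1 ≡ 1 (mod 2).
s = (0, 1, 1, 1)^T — this equals column 7 of H (binary 0111), so error is at position 7.
Correct: flip bit 7 of r = 010001000001001 to get c = 010001100001001.


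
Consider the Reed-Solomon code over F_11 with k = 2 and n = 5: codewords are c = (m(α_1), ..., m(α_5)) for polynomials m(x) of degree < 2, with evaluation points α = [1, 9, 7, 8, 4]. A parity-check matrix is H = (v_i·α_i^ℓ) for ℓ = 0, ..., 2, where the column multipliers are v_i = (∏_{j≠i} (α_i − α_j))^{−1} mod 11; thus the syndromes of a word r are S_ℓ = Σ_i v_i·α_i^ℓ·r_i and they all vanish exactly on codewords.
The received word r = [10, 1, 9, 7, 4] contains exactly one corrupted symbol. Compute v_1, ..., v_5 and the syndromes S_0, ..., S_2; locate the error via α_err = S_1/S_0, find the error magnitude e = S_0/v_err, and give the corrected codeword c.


S = (6, 10, 2), error at position 2, error magnitude e = 7, c = [10, 5, 9, 7, 4].

Step 1: column multipliers v_i = (∏_{j≠i}(α_i − α_j))^{−1} mod 11.
  i = 1 (α = 1): (1−9)(1−7)(1−8)(1−4) = (−8)·(−6)·(−7)·(−3) = 1008 ≡ 7, so v_1 = 7^{−1} = 8 (mod 11).
  i = 2 (α = 9): (9−1)(9−7)(9−8)(9−4) = 8·2·1·5 = 80 ≡ 3, so v_2 = 3^{−1} = 4 (mod 11).
  i = 3 (α = 7): (7−1)(7−9)(7−8)(7−4) = 6·(−2)·(−1)·3 = 36 ≡ 3, so v_3 = 3^{−1} = 4 (mod 11).
  i = 4 (α = 8): (8−1)(8−9)(8−7)(8−4) = 7·(−1)·1·4 = −28 ≡ 5, so v_4 = 5^{−1} = 9 (mod 11).
  i = 5 (α = 4): (4−1)(4−9)(4−7)(4−8) = 3·(−5)·(−3)·(−4) = −180 ≡ 7, so v_5 = 7^{−1} = 8 (mod 11).
  v = [8, 4, 4, 9, 8].
Step 2: syndromes of r = [10, 1, 9, 7, 4] (all sums mod 11).
  S_0 = Σ v_i r_i = 8·10 + 4·1 + 4·9 + 9·7 + 8·4 = 215 ≡ 6.
  S_1 = Σ v_i α_i r_i = 8·1·10 + 4·9·1 + 4·7·9 + 9·8·7 + 8·4·4 = 1000 ≡ 10.
  α_i^2 mod 11 = [1, 4, 5, 9, 5].
  S_2 = Σ v_i α_i^2 r_i = 8·1·10 + 4·4·1 + 4·5·9 + 9·9·7 + 8·5·4 = 1003 ≡ 2.
  S = (6, 10, 2) ≠ 0, so r is not a codeword (an error is present).
Step 3: locate the error. For a single error e at position i, S_ℓ = v_i·e·α_i^ℓ, so α_err = S_1/S_0.
  S_0^{−1} = 6^{−1} = 2 (mod 11), so α_err = 10·2 = 20 ≡ 9 = α_2. Error position i = 2.
  Consistency check: S_2/S_1 = 2·10 = 20 ≡ 9 = α_err ✓ (single-error assumption holds).
Step 4: error magnitude e = S_0/v_2 = S_0·∏_{j≠2}(α_2 − α_j) = 6·3 = 18 ≡ 7 (mod 11).
Step 5: correct position 2: c_2 = r_2 − e = 1 − 7 ≡ 5 (mod 11). Hence c = [10, 5, 9, 7, 4].
  Check: interpolating c through the α_i gives m(x) = 1 + 9·x (degree < 2) with m(α_i) = c_i for every i, so c is indeed a codeword.


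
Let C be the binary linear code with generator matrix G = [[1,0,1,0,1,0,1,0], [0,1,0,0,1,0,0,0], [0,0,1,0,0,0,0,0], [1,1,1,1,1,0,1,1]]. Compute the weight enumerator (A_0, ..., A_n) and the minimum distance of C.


Weight distribution: A_0 = 1, A_1 = 1, A_2 = 1, A_3 = 5, A_4 = 5, A_5 = 1, A_6 = 1, A_7 = 1. Minimum distance d = 1.

Enumerate all 2^4 = 16 messages m ∈ F_2^4.
For each, compute codeword c = mG in F_2^8, then tally its weight.
  m = 0000 → c = 00000000, weight = 0.
  m = 1000 → c = 10101010, weight = 4.
  m = 0100 → c = 01001000, weight = 2.
  m = 1100 → c = 11100010, weight = 4.
  m = 0010 → c = 00100000, weight = 1.
  m = 1010 → c = 10001010, weight = 3.
  m = 0110 → c = 01101000, weight = 3.
  m = 1110 → c = 11000010, weight = 3.
  m = 0001 → c = 11111011, weight = 7.
  m = 1001 → c = 01010001, weight = 3.
  m = 0101 → c = 10110011, weight = 5.
  m = 1101 → c = 00011001, weight = 3.
  m = 0011 → c = 11011011, weight = 6.
  m = 1011 → c = 01110001, weight = 4.
  m = 0111 → c = 10010011, weight = 4.
  m = 1111 → c = 00111001, weight = 4.
Tally weights:
  weight 0: 1 codewords.
  weight 1: 1 codewords.
  weight 2: 1 codewords.
  weight 3: 5 codewords.
  weight 4: 5 codewords.
  weight 5: 1 codewords.
  weight 6: 1 codewords.
  weight 7: 1 codewords.
Minimum distance d = smallest w > 0 with A_w > 0 = 1.
Sanity: Σ A_w = 16 = 2^4 = 16 ✓.


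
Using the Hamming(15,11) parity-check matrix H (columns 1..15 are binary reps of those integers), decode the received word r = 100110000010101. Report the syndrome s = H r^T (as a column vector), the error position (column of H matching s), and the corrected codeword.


s = (1, 0, 0, 1)^T, error position = 9, corrected codeword c = 100110001010101

Compute s = H r^T mod 2 one row at a time:
  s_1 = 0 + 0 + 0 + 1 + 0 + 1 + 0 + 1 = 3 ≡ 1 (mod 2).
  s_2 = 1 + 1 + 0 + 0 + 0 + 1 + 0 + 1 = 4 ≡ 0 (mod 2).
  s_3 = 0 + 0 + 0 + 0 + 0 + 1 + 0 + 1 = 2 ≡ 0 (mod 2).
  s_4 = 1 + 0 + 1 + 0 + 0 + 1 + 1 + 1 = 5 ≡ 1 (mod 2).
s = (1, 0, 0, 1)^T — this equals column 9 of H (binary 1001), so error is at position 9.
Correct: flip bit 9 of r = 100110000010101 to get c = 100110001010101.


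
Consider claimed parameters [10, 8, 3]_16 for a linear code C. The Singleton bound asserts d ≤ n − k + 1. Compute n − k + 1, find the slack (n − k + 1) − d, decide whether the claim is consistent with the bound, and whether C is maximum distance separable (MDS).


Singleton RHS = n − k + 1 = 3, slack = 0, bound satisfied, MDS.

Singleton bound: d ≤ n − k + 1.
Here n = 10, k = 8, so n − k + 1 = 3.
Given d = 3, check d ≤ 3: YES.
Slack = (n − k + 1) − d = 0.
The code is MDS (slack = 0).
Description: the claimed parameters are [10, 8, 3]_16; such a code would be MDS (meets Singleton bound).


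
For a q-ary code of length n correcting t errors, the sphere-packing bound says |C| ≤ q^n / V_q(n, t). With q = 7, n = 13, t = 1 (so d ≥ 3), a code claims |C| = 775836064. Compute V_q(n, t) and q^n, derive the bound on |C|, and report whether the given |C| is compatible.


V_q(n, t) = 79, q^n = 96889010407, Hamming bound = 1226443169, |C| = 775836064 ≤ bound (satisfied).

Step 1: Compute V_q(n, t) = Σ_{j=0}^1 C(n, j) (q−1)^j.
  j = 0: C(13,0)·(6)^0 = 1·1 = 1.
  j = 1: C(13,1)·(6)^1 = 13·6 = 78.
  V_q(n, t) = 1 + 78 = 79.
Step 2: q^n = 7^13 = 96889010407.
Step 3: Hamming bound ⌊q^n / V_q(n,t)⌋ = ⌊96889010407/79⌋ = 1226443169.
Step 4: Compare |C| = 775836064 to 1226443169: satisfied.
The claimed |C| lies below the Hamming bound.


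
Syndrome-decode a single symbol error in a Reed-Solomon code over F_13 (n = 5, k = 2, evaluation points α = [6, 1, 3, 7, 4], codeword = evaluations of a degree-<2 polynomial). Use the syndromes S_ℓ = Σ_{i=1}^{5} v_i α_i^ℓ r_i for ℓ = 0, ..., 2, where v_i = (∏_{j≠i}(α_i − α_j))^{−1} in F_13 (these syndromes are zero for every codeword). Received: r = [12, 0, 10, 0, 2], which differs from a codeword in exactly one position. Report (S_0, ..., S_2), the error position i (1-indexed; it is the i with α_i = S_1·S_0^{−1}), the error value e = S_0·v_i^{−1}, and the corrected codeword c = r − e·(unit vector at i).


S = (5, 9, 11), error at position 4, error magnitude e = 9, c = [12, 0, 10, 4, 2].

Step 1: column multipliers v_i = (∏_{j≠i}(α_i − α_j))^{−1} mod 13.
  i = 1 (α = 6): (6−1)(6−3)(6−7)(6−4) = 5·3·(−1)·2 = −30 ≡ 9, so v_1 = 9^{−1} = 3 (mod 13).
  i = 2 (α = 1): (1−6)(1−3)(1−7)(1−4) = (−5)·(−2)·(−6)·(−3) = 180 ≡ 11, so v_2 = 11^{−1} = 6 (mod 13).
  i = 3 (α = 3): (3−6)(3−1)(3−7)(3−4) = (−3)·2·(−4)·(−1) = −24 ≡ 2, so v_3 = 2^{−1} = 7 (mod 13).
  i = 4 (α = 7): (7−6)(7−1)(7−3)(7−4) = 1·6·4·3 = 72 ≡ 7, so v_4 = 7^{−1} = 2 (mod 13).
  i = 5 (α = 4): (4−6)(4−1)(4−3)(4−7) = (−2)·3·1·(−3) = 18 ≡ 5, so v_5 = 5^{−1} = 8 (mod 13).
  v = [3, 6, 7, 2, 8].
Step 2: syndromes of r = [12, 0, 10, 0, 2] (all sums mod 13).
  S_0 = Σ v_i r_i = 3·12 + 6·0 + 7·10 + 2·0 + 8·2 = 122 ≡ 5.
  S_1 = Σ v_i α_i r_i = 3·6·12 + 6·1·0 + 7·3·10 + 2·7·0 + 8·4·2 = 490 ≡ 9.
  α_i^2 mod 13 = [10, 1, 9, 10, 3].
  S_2 = Σ v_i α_i^2 r_i = 3·10·12 + 6·1·0 + 7·9·10 + 2·10·0 + 8·3·2 = 1038 ≡ 11.
  S = (5, 9, 11) ≠ 0, so r is not a codeword (an error is present).
Step 3: locate the error. For a single error e at position i, S_ℓ = v_i·e·α_i^ℓ, so α_err = S_1/S_0.
  S_0^{−1} = 5^{−1} = 8 (mod 13), so α_err = 9·8 = 72 ≡ 7 = α_4. Error position i = 4.
  Consistency check: S_2/S_1 = 11·3 = 33 ≡ 7 = α_err ✓ (single-error assumption holds).
Step 4: error magnitude e = S_0/v_4 = S_0·∏_{j≠4}(α_4 − α_j) = 5·7 = 35 ≡ 9 (mod 13).
Step 5: correct position 4: c_4 = r_4 − e = 0 − 9 ≡ 4 (mod 13). Hence c = [12, 0, 10, 4, 2].
  Check: interpolating c through the α_i gives m(x) = 8 + 5·x (degree < 2) with m(α_i) = c_i for every i, so c is indeed a codeword.


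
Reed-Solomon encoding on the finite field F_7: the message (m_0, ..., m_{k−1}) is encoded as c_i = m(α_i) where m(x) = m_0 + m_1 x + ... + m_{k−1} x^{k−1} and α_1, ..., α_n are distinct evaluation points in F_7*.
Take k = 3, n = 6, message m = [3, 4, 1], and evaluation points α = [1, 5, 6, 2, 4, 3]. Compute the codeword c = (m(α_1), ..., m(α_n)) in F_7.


c = [1, 6, 0, 1, 0, 3]

Message polynomial: m(x) = 3 + 4·x + 1·x^2 (mod 7).
For each evaluation point α_i, compute m(α_i) mod 7:
  α_1 = 1: Horner steps 1 → 5 → 1, so m(1) = 1.
  α_2 = 5: Horner steps 1 → 2 → 6, so m(5) = 6.
  α_3 = 6: Horner steps 1 → 3 → 0, so m(6) = 0.
  α_4 = 2: Horner steps 1 → 6 → 1, so m(2) = 1.
  α_5 = 4: Horner steps 1 → 1 → 0, so m(4) = 0.
  α_6 = 3: Horner steps 1 → 0 → 3, so m(3) = 3.
Codeword c = [1, 6, 0, 1, 0, 3] ∈ F_7^6.


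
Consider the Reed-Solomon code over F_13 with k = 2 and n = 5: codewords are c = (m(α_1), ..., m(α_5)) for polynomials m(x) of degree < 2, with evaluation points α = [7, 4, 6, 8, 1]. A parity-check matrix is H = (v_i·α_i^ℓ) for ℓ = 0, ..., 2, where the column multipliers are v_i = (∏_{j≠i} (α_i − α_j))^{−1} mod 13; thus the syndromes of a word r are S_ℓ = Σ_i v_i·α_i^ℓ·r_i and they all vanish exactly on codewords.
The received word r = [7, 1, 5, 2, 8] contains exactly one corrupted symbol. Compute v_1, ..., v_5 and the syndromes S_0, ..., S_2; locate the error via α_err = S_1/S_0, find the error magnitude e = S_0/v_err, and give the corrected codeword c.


S = (8, 12, 5), error at position 4, error magnitude e = 6, c = [7, 1, 5, 9, 8].

Step 1: column multipliers v_i = (∏_{j≠i}(α_i − α_j))^{−1} mod 13.
  i = 1 (α = 7): (7−4)(7−6)(7−8)(7−1) = 3·1·(−1)·6 = −18 ≡ 8, so v_1 = 8^{−1} = 5 (mod 13).
  i = 2 (α = 4): (4−7)(4−6)(4−8)(4−1) = (−3)·(−2)·(−4)·3 = −72 ≡ 6, so v_2 = 6^{−1} = 11 (mod 13).
  i = 3 (α = 6): (6−7)(6−4)(6−8)(6−1) = (−1)·2·(−2)·5 = 20 ≡ 7, so v_3 = 7^{−1} = 2 (mod 13).
  i = 4 (α = 8): (8−7)(8−4)(8−6)(8−1) = 1·4·2·7 = 56 ≡ 4, so v_4 = 4^{−1} = 10 (mod 13).
  i = 5 (α = 1): (1−7)(1−4)(1−6)(1−8) = (−6)·(−3)·(−5)·(−7) = 630 ≡ 6, so v_5 = 6^{−1} = 11 (mod 13).
  v = [5, 11, 2, 10, 11].
Step 2: syndromes of r = [7, 1, 5, 2, 8] (all sums mod 13).
  S_0 = Σ v_i r_i = 5·7 + 11·1 + 2·5 + 10·2 + 11·8 = 164 ≡ 8.
  S_1 = Σ v_i α_i r_i = 5·7·7 + 11·4·1 + 2·6·5 + 10·8·2 + 11·1·8 = 597 ≡ 12.
  α_i^2 mod 13 = [10, 3, 10, 12, 1].
  S_2 = Σ v_i α_i^2 r_i = 5·10·7 + 11·3·1 + 2·10·5 + 10·12·2 + 11·1·8 = 811 ≡ 5.
  S = (8, 12, 5) ≠ 0, so r is not a codeword (an error is present).
Step 3: locate the error. For a single error e at position i, S_ℓ = v_i·e·α_i^ℓ, so α_err = S_1/S_0.
  S_0^{−1} = 8^{−1} = 5 (mod 13), so α_err = 12·5 = 60 ≡ 8 = α_4. Error position i = 4.
  Consistency check: S_2/S_1 = 5·12 = 60 ≡ 8 = α_err ✓ (single-error assumption holds).
Step 4: error magnitude e = S_0/v_4 = S_0·∏_{j≠4}(α_4 − α_j) = 8·4 = 32 ≡ 6 (mod 13).
Step 5: correct position 4: c_4 = r_4 − e = 2 − 6 ≡ 9 (mod 13). Hence c = [7, 1, 5, 9, 8].
  Check: interpolating c through the α_i gives m(x) = 6 + 2·x (degree < 2) with m(α_i) = c_i for every i, so c is indeed a codeword.


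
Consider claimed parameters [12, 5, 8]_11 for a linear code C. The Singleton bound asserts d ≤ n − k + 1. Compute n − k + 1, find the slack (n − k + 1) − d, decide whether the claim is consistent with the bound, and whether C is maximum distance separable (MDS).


Singleton RHS = n − k + 1 = 8, slack = 0, bound satisfied, MDS.

Singleton bound: d ≤ n − k + 1.
Here n = 12, k = 5, so n − k + 1 = 8.
Given d = 8, check d ≤ 8: YES.
Slack = (n − k + 1) − d = 0.
The code is MDS (slack = 0).
Description: the claimed parameters are [12, 5, 8]_11; such a code would be MDS (meets Singleton bound).


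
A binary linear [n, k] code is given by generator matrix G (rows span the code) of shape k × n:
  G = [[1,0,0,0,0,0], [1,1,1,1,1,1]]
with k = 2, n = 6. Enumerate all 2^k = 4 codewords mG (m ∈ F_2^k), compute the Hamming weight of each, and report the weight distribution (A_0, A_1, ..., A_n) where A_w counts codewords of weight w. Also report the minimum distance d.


Weight distribution: A_0 = 1, A_1 = 1, A_5 = 1, A_6 = 1. Minimum distance d = 1.

Enumerate all 2^2 = 4 messages m ∈ F_2^2.
For each, compute codeword c = mG in F_2^6, then tally its weight.
  m = 00 → c = 000000, weight = 0.
  m = 10 → c = 100000, weight = 1.
  m = 01 → c = 111111, weight = 6.
  m = 11 → c = 011111, weight = 5.
Tally weights:
  weight 0: 1 codewords.
  weight 1: 1 codewords.
  weight 5: 1 codewords.
  weight 6: 1 codewords.
Minimum distance d = smallest w > 0 with A_w > 0 = 1.
Sanity: Σ A_w = 4 = 2^2 = 4 ✓.


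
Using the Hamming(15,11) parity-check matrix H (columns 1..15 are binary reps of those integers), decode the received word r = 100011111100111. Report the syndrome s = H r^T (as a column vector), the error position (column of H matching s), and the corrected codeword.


s = (0, 0, 1, 0)^T, error position = 2, corrected codeword c = 110011111100111

Compute s = H r^T mod 2 one row at a time:
  s_1 = 1 + 1 + 1 + 0 + 0 + 1 + 1 + 1 = 6 ≡ 0 (mod 2).
  s_2 = 0 + 1 + 1 + 1 + 0 + 1 + 1 + 1 = 6 ≡ 0 (mod 2).
  s_3 = 0 + 0 + 1 + 1 + 1 + 0 + 1 + 1 = 5 ≡ 1 (mod 2).
  s_4 = 1 + 0 + 1 + 1 + 1 + 0 + 1 + 1 = 6 ≡ 0 (mod 2).
s = (0, 0, 1, 0)^T — this equals column 2 of H (binary 0010), so error is at position 2.
Correct: flip bit 2 of r = 100011111100111 to get c = 110011111100111.


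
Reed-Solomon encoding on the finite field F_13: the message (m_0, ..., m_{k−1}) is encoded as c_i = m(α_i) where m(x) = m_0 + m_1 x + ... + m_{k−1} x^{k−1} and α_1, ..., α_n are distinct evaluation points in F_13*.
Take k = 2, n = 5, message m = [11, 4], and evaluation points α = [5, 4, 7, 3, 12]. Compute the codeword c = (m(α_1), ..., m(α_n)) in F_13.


c = [5, 1, 0, 10, 7]

Message polynomial: m(x) = 11 + 4·x (mod 13).
For each evaluation point α_i, compute m(α_i) mod 13:
  α_1 = 5: Horner steps 4 → 5, so m(5) = 5.
  α_2 = 4: Horner steps 4 → 1, so m(4) = 1.
  α_3 = 7: Horner steps 4 → 0, so m(7) = 0.
  α_4 = 3: Horner steps 4 → 10, so m(3) = 10.
  α_5 = 12: Horner steps 4 → 7, so m(12) = 7.
Codeword c = [5, 1, 0, 10, 7] ∈ F_13^5.


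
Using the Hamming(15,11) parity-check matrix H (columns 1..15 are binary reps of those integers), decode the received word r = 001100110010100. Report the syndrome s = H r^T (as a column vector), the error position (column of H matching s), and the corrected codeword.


s = (1, 1, 1, 0)^T, error position = 14, corrected codeword c = 001100110010110

Compute s = H r^T mod 2 one row at a time:
  s_1 = 1 + 0 + 0 + 1 + 0 + 1 + 0 + 0 = 3 ≡ 1 (mod 2).
  s_2 = 1 + 0 + 0 + 1 + 0 + 1 + 0 + 0 = 3 ≡ 1 (mod 2).
  s_3 = 0 + 1 + 0 + 1 + 0 + 1 + 0 + 0 = 3 ≡ 1 (mod 2).
  s_4 = 0 + 1 + 0 + 1 + 0 + 1 + 1 + 0 = 4 ≡ 0 (mod 2).
s = (1, 1, 1, 0)^T — this equals column 14 of H (binary 1110), so error is at position 14.
Correct: flip bit 14 of r = 001100110010100 to get c = 001100110010110.


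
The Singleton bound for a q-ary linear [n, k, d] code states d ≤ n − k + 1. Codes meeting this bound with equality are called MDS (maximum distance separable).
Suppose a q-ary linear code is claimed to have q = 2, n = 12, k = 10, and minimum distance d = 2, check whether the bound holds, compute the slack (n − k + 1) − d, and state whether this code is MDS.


Singleton RHS = n − k + 1 = 3, slack = 1, bound satisfied, not MDS.

Singleton bound: d ≤ n − k + 1.
Here n = 12, k = 10, so n − k + 1 = 3.
Given d = 2, check d ≤ 3: YES.
Slack = (n − k + 1) − d = 1.
The code is NOT MDS (slack = 1 > 0).
Description: the claimed parameters are [12, 10, 2]_2; such a code would be non-MDS.


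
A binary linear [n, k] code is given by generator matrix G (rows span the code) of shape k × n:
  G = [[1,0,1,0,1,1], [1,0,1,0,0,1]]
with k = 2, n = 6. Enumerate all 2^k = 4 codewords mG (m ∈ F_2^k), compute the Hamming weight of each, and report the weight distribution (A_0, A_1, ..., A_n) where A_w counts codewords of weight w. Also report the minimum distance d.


Weight distribution: A_0 = 1, A_1 = 1, A_3 = 1, A_4 = 1. Minimum distance d = 1.

Enumerate all 2^2 = 4 messages m ∈ F_2^2.
For each, compute codeword c = mG in F_2^6, then tally its weight.
  m = 00 → c = 000000, weight = 0.
  m = 10 → c = 101011, weight = 4.
  m = 01 → c = 101001, weight = 3.
  m = 11 → c = 000010, weight = 1.
Tally weights:
  weight 0: 1 codewords.
  weight 1: 1 codewords.
  weight 3: 1 codewords.
  weight 4: 1 codewords.
Minimum distance d = smallest w > 0 with A_w > 0 = 1.
Sanity: Σ A_w = 4 = 2^2 = 4 ✓.


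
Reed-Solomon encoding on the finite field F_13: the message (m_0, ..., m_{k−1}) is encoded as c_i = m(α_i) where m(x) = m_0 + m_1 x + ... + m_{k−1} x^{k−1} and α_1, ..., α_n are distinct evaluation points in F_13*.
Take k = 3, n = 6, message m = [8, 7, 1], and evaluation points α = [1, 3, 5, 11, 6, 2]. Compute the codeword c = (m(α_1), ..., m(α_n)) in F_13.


c = [3, 12, 3, 11, 8, 0]

Message polynomial: m(x) = 8 + 7·x + 1·x^2 (mod 13).
For each evaluation point α_i, compute m(α_i) mod 13:
  α_1 = 1: Horner steps 1 → 8 → 3, so m(1) = 3.
  α_2 = 3: Horner steps 1 → 10 → 12, so m(3) = 12.
  α_3 = 5: Horner steps 1 → 12 → 3, so m(5) = 3.
  α_4 = 11: Horner steps 1 → 5 → 11, so m(11) = 11.
  α_5 = 6: Horner steps 1 → 0 → 8, so m(6) = 8.
  α_6 = 2: Horner steps 1 → 9 → 0, so m(2) = 0.
Codeword c = [3, 12, 3, 11, 8, 0] ∈ F_13^6.


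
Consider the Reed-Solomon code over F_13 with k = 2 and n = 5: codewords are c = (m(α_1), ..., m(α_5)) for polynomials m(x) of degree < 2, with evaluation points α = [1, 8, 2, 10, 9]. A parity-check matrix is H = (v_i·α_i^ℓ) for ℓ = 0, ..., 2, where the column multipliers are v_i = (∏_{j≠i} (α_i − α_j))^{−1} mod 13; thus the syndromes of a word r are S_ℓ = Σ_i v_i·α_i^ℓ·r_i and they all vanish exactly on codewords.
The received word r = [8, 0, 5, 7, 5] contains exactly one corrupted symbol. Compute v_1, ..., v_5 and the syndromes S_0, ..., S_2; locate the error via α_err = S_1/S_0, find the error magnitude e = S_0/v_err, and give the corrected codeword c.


S = (11, 8, 7), error at position 5, error magnitude e = 8, c = [8, 0, 5, 7, 10].

Step 1: column multipliers v_i = (∏_{j≠i}(α_i − α_j))^{−1} mod 13.
  i = 1 (α = 1): (1−8)(1−2)(1−10)(1−9) = (−7)·(−1)·(−9)·(−8) = 504 ≡ 10, so v_1 = 10^{−1} = 4 (mod 13).
  i = 2 (α = 8): (8−1)(8−2)(8−10)(8−9) = 7·6·(−2)·(−1) = 84 ≡ 6, so v_2 = 6^{−1} = 11 (mod 13).
  i = 3 (α = 2): (2−1)(2−8)(2−10)(2−9) = 1·(−6)·(−8)·(−7) = −336 ≡ 2, so v_3 = 2^{−1} = 7 (mod 13).
  i = 4 (α = 10): (10−1)(10−8)(10−2)(10−9) = 9·2·8·1 = 144 ≡ 1, so v_4 = 1^{−1} = 1 (mod 13).
  i = 5 (α = 9): (9−1)(9−8)(9−2)(9−10) = 8·1·7·(−1) = −56 ≡ 9, so v_5 = 9^{−1} = 3 (mod 13).
  v = [4, 11, 7, 1, 3].
Step 2: syndromes of r = [8, 0, 5, 7, 5] (all sums mod 13).
  S_0 = Σ v_i r_i = 4·8 + 11·0 + 7·5 + 1·7 + 3·5 = 89 ≡ 11.
  S_1 = Σ v_i α_i r_i = 4·1·8 + 11·8·0 + 7·2·5 + 1·10·7 + 3·9·5 = 307 ≡ 8.
  α_i^2 mod 13 = [1, 12, 4, 9, 3].
  S_2 = Σ v_i α_i^2 r_i = 4·1·8 + 11·12·0 + 7·4·5 + 1·9·7 + 3·3·5 = 280 ≡ 7.
  S = (11, 8, 7) ≠ 0, so r is not a codeword (an error is present).
Step 3: locate the error. For a single error e at position i, S_ℓ = v_i·e·α_i^ℓ, so α_err = S_1/S_0.
  S_0^{−1} = 11^{−1} = 6 (mod 13), so α_err = 8·6 = 48 ≡ 9 = α_5. Error position i = 5.
  Consistency check: S_2/S_1 = 7·5 = 35 ≡ 9 = α_err ✓ (single-error assumption holds).
Step 4: error magnitude e = S_0/v_5 = S_0·∏_{j≠5}(α_5 − α_j) = 11·9 = 99 ≡ 8 (mod 13).
Step 5: correct position 5: c_5 = r_5 − e = 5 − 8 ≡ 10 (mod 13). Hence c = [8, 0, 5, 7, 10].
  Check: interpolating c through the α_i gives m(x) = 11 + 10·x (degree < 2) with m(α_i) = c_i for every i, so c is indeed a codeword.


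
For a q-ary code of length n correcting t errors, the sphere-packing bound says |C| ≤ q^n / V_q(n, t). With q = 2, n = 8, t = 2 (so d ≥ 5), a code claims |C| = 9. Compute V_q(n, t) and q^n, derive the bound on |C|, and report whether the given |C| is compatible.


V_q(n, t) = 37, q^n = 256, Hamming bound = 6, |C| = 9 > bound (violated).

Step 1: Compute V_q(n, t) = Σ_{j=0}^2 C(n, j) (q−1)^j.
  j = 0: C(8,0)·(1)^0 = 1·1 = 1.
  j = 1: C(8,1)·(1)^1 = 8·1 = 8.
  j = 2: C(8,2)·(1)^2 = 28·1 = 28.
  V_q(n, t) = 1 + 8 + 28 = 37.
Step 2: q^n = 2^8 = 256.
Step 3: Hamming bound ⌊q^n / V_q(n,t)⌋ = ⌊256/37⌋ = 6.
Step 4: Compare |C| = 9 to 6: violated.
The claimed |C| lies above the Hamming bound, so no 2-ary code of length 8 with d ≥ 5 can have 9 codewords.


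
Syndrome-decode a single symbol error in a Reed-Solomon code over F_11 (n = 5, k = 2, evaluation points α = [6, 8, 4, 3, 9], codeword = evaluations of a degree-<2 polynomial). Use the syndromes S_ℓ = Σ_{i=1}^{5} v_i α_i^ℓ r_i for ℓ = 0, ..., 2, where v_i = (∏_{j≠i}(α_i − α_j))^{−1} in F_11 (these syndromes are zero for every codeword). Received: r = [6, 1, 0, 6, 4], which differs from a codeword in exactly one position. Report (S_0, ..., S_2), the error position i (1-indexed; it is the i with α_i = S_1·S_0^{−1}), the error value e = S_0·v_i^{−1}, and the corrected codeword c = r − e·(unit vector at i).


S = (10, 8, 2), error at position 4, error magnitude e = 9, c = [6, 1, 0, 8, 4].

Step 1: column multipliers v_i = (∏_{j≠i}(α_i − α_j))^{−1} mod 11.
  i = 1 (α = 6): (6−8)(6−4)(6−3)(6−9) = (−2)·2·3·(−3) = 36 ≡ 3, so v_1 = 3^{−1} = 4 (mod 11).
  i = 2 (α = 8): (8−6)(8−4)(8−3)(8−9) = 2·4·5·(−1) = −40 ≡ 4, so v_2 = 4^{−1} = 3 (mod 11).
  i = 3 (α = 4): (4−6)(4−8)(4−3)(4−9) = (−2)·(−4)·1·(−5) = −40 ≡ 4, so v_3 = 4^{−1} = 3 (mod 11).
  i = 4 (α = 3): (3−6)(3−8)(3−4)(3−9) = (−3)·(−5)·(−1)·(−6) = 90 ≡ 2, so v_4 = 2^{−1} = 6 (mod 11).
  i = 5 (α = 9): (9−6)(9−8)(9−4)(9−3) = 3·1·5·6 = 90 ≡ 2, so v_5 = 2^{−1} = 6 (mod 11).
  v = [4, 3, 3, 6, 6].
Step 2: syndromes of r = [6, 1, 0, 6, 4] (all sums mod 11).
  S_0 = Σ v_i r_i = 4·6 + 3·1 + 3·0 + 6·6 + 6·4 = 87 ≡ 10.
  S_1 = Σ v_i α_i r_i = 4·6·6 + 3·8·1 + 3·4·0 + 6·3·6 + 6·9·4 = 492 ≡ 8.
  α_i^2 mod 11 = [3, 9, 5, 9, 4].
  S_2 = Σ v_i α_i^2 r_i = 4·3·6 + 3·9·1 + 3·5·0 + 6·9·6 + 6·4·4 = 519 ≡ 2.
  S = (10, 8, 2) ≠ 0, so r is not a codeword (an error is present).
Step 3: locate the error. For a single error e at position i, S_ℓ = v_i·e·α_i^ℓ, so α_err = S_1/S_0.
  S_0^{−1} = 10^{−1} = 10 (mod 11), so α_err = 8·10 = 80 ≡ 3 = α_4. Error position i = 4.
  Consistency check: S_2/S_1 = 2·7 = 14 ≡ 3 = α_err ✓ (single-error assumption holds).
Step 4: error magnitude e = S_0/v_4 = S_0·∏_{j≠4}(α_4 − α_j) = 10·2 = 20 ≡ 9 (mod 11).
Step 5: correct position 4: c_4 = r_4 − e = 6 − 9 ≡ 8 (mod 11). Hence c = [6, 1, 0, 8, 4].
  Check: interpolating c through the α_i gives m(x) = 10 + 3·x (degree < 2) with m(α_i) = c_i for every i, so c is indeed a codeword.


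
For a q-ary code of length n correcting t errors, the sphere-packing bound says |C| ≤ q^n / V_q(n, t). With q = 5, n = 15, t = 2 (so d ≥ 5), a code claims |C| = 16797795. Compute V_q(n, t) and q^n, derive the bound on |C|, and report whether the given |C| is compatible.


V_q(n, t) = 1741, q^n = 30517578125, Hamming bound = 17528764, |C| = 16797795 ≤ bound (satisfied).

Step 1: Compute V_q(n, t) = Σ_{j=0}^2 C(n, j) (q−1)^j.
  j = 0: C(15,0)·(4)^0 = 1·1 = 1.
  j = 1: C(15,1)·(4)^1 = 15·4 = 60.
  j = 2: C(15,2)·(4)^2 = 105·16 = 1680.
  V_q(n, t) = 1 + 60 + 1680 = 1741.
Step 2: q^n = 5^15 = 30517578125.
Step 3: Hamming bound ⌊q^n / V_q(n,t)⌋ = ⌊30517578125/1741⌋ = 17528764.
Step 4: Compare |C| = 16797795 to 17528764: satisfied.
The claimed |C| lies below the Hamming bound.


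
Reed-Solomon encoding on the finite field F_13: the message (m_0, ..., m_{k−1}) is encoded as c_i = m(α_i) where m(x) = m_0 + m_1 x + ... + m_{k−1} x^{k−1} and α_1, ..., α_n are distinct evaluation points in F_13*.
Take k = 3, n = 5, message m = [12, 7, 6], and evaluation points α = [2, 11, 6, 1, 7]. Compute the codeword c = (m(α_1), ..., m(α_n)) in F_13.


c = [11, 9, 10, 12, 4]

Message polynomial: m(x) = 12 + 7·x + 6·x^2 (mod 13).
For each evaluation point α_i, compute m(α_i) mod 13:
  α_1 = 2: Horner steps 6 → 6 → 11, so m(2) = 11.
  α_2 = 11: Horner steps 6 → 8 → 9, so m(11) = 9.
  α_3 = 6: Horner steps 6 → 4 → 10, so m(6) = 10.
  α_4 = 1: Horner steps 6 → 0 → 12, so m(1) = 12.
  α_5 = 7: Horner steps 6 → 10 → 4, so m(7) = 4.
Codeword c = [11, 9, 10, 12, 4] ∈ F_13^5.


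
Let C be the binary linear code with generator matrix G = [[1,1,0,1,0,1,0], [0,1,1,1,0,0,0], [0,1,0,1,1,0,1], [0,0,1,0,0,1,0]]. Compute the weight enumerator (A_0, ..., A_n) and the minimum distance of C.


Weight distribution: A_0 = 1, A_1 = 1, A_2 = 1, A_3 = 5, A_4 = 5, A_5 = 1, A_6 = 1, A_7 = 1. Minimum distance d = 1.

Enumerate all 2^4 = 16 messages m ∈ F_2^4.
For each, compute codeword c = mG in F_2^7, then tally its weight.
  m = 0000 → c = 0000000, weight = 0.
  m = 1000 → c = 1101010, weight = 4.
  m = 0100 → c = 0111000, weight = 3.
  m = 1100 → c = 1010010, weight = 3.
  m = 0010 → c = 0101101, weight = 4.
  m = 1010 → c = 1000111, weight = 4.
  m = 0110 → c = 0010101, weight = 3.
  m = 1110 → c = 1111111, weight = 7.
  m = 0001 → c = 0010010, weight = 2.
  m = 1001 → c = 1111000, weight = 4.
  m = 0101 → c = 0101010, weight = 3.
  m = 1101 → c = 1000000, weight = 1.
  m = 0011 → c = 0111111, weight = 6.
  m = 1011 → c = 1010101, weight = 4.
  m = 0111 → c = 0000111, weight = 3.
  m = 1111 → c = 1101101, weight = 5.
Tally weights:
  weight 0: 1 codewords.
  weight 1: 1 codewords.
  weight 2: 1 codewords.
  weight 3: 5 codewords.
  weight 4: 5 codewords.
  weight 5: 1 codewords.
  weight 6: 1 codewords.
  weight 7: 1 codewords.
Minimum distance d = smallest w > 0 with A_w > 0 = 1.
Sanity: Σ A_w = 16 = 2^4 = 16 ✓.


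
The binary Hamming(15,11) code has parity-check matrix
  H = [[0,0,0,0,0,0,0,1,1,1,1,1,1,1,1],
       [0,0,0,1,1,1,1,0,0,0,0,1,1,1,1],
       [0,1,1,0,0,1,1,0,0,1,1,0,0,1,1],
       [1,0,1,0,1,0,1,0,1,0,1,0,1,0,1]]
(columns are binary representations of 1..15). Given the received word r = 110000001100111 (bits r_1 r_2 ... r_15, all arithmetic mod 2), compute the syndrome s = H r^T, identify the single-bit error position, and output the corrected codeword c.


s = (1, 1, 0, 0)^T, error position = 12, corrected codeword c = 110000001101111

Compute s = H r^T mod 2 one row at a time:
  s_1 = 0 + 1 + 1 + 0 + 0 + 1 + 1 + 1 = 5 ≡ 1 (mod 2).
  s_2 = 0 + 0 + 0 + 0 + 0 + 1 + 1 + 1 = 3 ≡ 1 (mod 2).
  s_3 = 1 + 0 + 0 + 0 + 1 + 0 + 1 + 1 = 4 ≡ 0 (mod 2).
  s_4 = 1 + 0 + 0 + 0 + 1 + 0 + 1 + 1 = 4 ≡ 0 (mod 2).
s = (1, 1, 0, 0)^T — this equals column 12 of H (binary 1100), so error is at position 12.
Correct: flip bit 12 of r = 110000001100111 to get c = 110000001101111.


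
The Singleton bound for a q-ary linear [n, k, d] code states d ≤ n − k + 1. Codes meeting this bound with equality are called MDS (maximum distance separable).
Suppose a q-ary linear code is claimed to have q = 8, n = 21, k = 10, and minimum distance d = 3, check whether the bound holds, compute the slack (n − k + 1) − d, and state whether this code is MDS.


Singleton RHS = n − k + 1 = 12, slack = 9, bound satisfied, not MDS.

Singleton bound: d ≤ n − k + 1.
Here n = 21, k = 10, so n − k + 1 = 12.
Given d = 3, check d ≤ 12: YES.
Slack = (n − k + 1) − d = 9.
The code is NOT MDS (slack = 9 > 0).
Description: the claimed parameters are [21, 10, 3]_8; such a code would be non-MDS.


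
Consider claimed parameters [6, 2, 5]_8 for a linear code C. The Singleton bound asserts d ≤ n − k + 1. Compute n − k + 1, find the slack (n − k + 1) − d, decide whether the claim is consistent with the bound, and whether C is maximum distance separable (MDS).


Singleton RHS = n − k + 1 = 5, slack = 0, bound satisfied, MDS.

Singleton bound: d ≤ n − k + 1.
Here n = 6, k = 2, so n − k + 1 = 5.
Given d = 5, check d ≤ 5: YES.
Slack = (n − k + 1) − d = 0.
The code is MDS (slack = 0).
Description: the claimed parameters are [6, 2, 5]_8; such a code would be MDS (meets Singleton bound).


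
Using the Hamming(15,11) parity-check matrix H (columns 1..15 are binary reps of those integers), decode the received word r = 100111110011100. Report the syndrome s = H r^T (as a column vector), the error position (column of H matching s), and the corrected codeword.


s = (0, 0, 1, 1)^T, error position = 3, corrected codeword c = 101111110011100

Compute s = H r^T mod 2 one row at a time:
  s_1 = 1 + 0 + 0 + 1 + 1 + 1 + 0 + 0 = 4 ≡ 0 (mod 2).
  s_2 = 1 + 1 + 1 + 1 + 1 + 1 + 0 + 0 = 6 ≡ 0 (mod 2).
  s_3 = 0 + 0 + 1 + 1 + 0 + 1 + 0 + 0 = 3 ≡ 1 (mod 2).
  s_4 = 1 + 0 + 1 + 1 + 0 + 1 + 1 + 0 = 5 ≡ 1 (mod 2).
s = (0, 0, 1, 1)^T — this equals column 3 of H (binary 0011), so error is at position 3.
Correct: flip bit 3 of r = 100111110011100 to get c = 101111110011100.


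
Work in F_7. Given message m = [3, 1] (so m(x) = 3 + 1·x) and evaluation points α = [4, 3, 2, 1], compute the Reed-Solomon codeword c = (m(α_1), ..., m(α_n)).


c = [0, 6, 5, 4]

Message polynomial: m(x) = 3 + 1·x (mod 7).
For each evaluation point α_i, compute m(α_i) mod 7:
  α_1 = 4: Horner steps 1 → 0, so m(4) = 0.
  α_2 = 3: Horner steps 1 → 6, so m(3) = 6.
  α_3 = 2: Horner steps 1 → 5, so m(2) = 5.
  α_4 = 1: Horner steps 1 → 4, so m(1) = 4.
Codeword c = [0, 6, 5, 4] ∈ F_7^4.


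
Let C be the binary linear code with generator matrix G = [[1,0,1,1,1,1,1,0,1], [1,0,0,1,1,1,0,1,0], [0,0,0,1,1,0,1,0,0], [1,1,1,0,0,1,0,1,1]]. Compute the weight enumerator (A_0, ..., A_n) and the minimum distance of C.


Weight distribution: A_0 = 1, A_2 = 1, A_3 = 1, A_4 = 5, A_5 = 5, A_6 = 1, A_7 = 1, A_9 = 1. Minimum distance d = 2.

Enumerate all 2^4 = 16 messages m ∈ F_2^4.
For each, compute codeword c = mG in F_2^9, then tally its weight.
  m = 0000 → c = 000000000, weight = 0.
  m = 1000 → c = 101111101, weight = 7.
  m = 0100 → c = 100111010, weight = 5.
  m = 1100 → c = 001000111, weight = 4.
  m = 0010 → c = 000110100, weight = 3.
  m = 1010 → c = 101001001, weight = 4.
  m = 0110 → c = 100001110, weight = 4.
  m = 1110 → c = 001110011, weight = 5.
  m = 0001 → c = 111001011, weight = 6.
  m = 1001 → c = 010110110, weight = 5.
  m = 0101 → c = 011110001, weight = 5.
  m = 1101 → c = 110001100, weight = 4.
  m = 0011 → c = 111111111, weight = 9.
  m = 1011 → c = 010000010, weight = 2.
  m = 0111 → c = 011000101, weight = 4.
  m = 1111 → c = 110111000, weight = 5.
Tally weights:
  weight 0: 1 codewords.
  weight 2: 1 codewords.
  weight 3: 1 codewords.
  weight 4: 5 codewords.
  weight 5: 5 codewords.
  weight 6: 1 codewords.
  weight 7: 1 codewords.
  weight 9: 1 codewords.
Minimum distance d = smallest w > 0 with A_w > 0 = 2.
Sanity: Σ A_w = 16 = 2^4 = 16 ✓.


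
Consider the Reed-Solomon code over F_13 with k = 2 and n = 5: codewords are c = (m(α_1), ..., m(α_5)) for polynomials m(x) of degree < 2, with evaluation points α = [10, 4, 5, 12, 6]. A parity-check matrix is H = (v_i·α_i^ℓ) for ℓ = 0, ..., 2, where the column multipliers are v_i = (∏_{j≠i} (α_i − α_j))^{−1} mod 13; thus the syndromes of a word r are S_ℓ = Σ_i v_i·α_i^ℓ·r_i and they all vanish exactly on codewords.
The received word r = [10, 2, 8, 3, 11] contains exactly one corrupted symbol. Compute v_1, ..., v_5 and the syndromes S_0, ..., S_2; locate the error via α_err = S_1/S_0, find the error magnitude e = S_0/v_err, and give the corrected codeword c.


S = (2, 8, 6), error at position 2, error magnitude e = 10, c = [10, 5, 8, 3, 11].

Step 1: column multipliers v_i = (∏_{j≠i}(α_i − α_j))^{−1} mod 13.
  i = 1 (α = 10): (10−4)(10−5)(10−12)(10−6) = 6·5·(−2)·4 = −240 ≡ 7, so v_1 = 7^{−1} = 2 (mod 13).
  i = 2 (α = 4): (4−10)(4−5)(4−12)(4−6) = (−6)·(−1)·(−8)·(−2) = 96 ≡ 5, so v_2 = 5^{−1} = 8 (mod 13).
  i = 3 (α = 5): (5−10)(5−4)(5−12)(5−6) = (−5)·1·(−7)·(−1) = −35 ≡ 4, so v_3 = 4^{−1} = 10 (mod 13).
  i = 4 (α = 12): (12−10)(12−4)(12−5)(12−6) = 2·8·7·6 = 672 ≡ 9, so v_4 = 9^{−1} = 3 (mod 13).
  i = 5 (α = 6): (6−10)(6−4)(6−5)(6−12) = (−4)·2·1·(−6) = 48 ≡ 9, so v_5 = 9^{−1} = 3 (mod 13).
  v = [2, 8, 10, 3, 3].
Step 2: syndromes of r = [10, 2, 8, 3, 11] (all sums mod 13).
  S_0 = Σ v_i r_i = 2·10 + 8·2 + 10·8 + 3·3 + 3·11 = 158 ≡ 2.
  S_1 = Σ v_i α_i r_i = 2·10·10 + 8·4·2 + 10·5·8 + 3·12·3 + 3·6·11 = 970 ≡ 8.
  α_i^2 mod 13 = [9, 3, 12, 1, 10].
  S_2 = Σ v_i α_i^2 r_i = 2·9·10 + 8·3·2 + 10·12·8 + 3·1·3 + 3·10·11 = 1527 ≡ 6.
  S = (2, 8, 6) ≠ 0, so r is not a codeword (an error is present).
Step 3: locate the error. For a single error e at position i, S_ℓ = v_i·e·α_i^ℓ, so α_err = S_1/S_0.
  S_0^{−1} = 2^{−1} = 7 (mod 13), so α_err = 8·7 = 56 ≡ 4 = α_2. Error position i = 2.
  Consistency check: S_2/S_1 = 6·5 = 30 ≡ 4 = α_err ✓ (single-error assumption holds).
Step 4: error magnitude e = S_0/v_2 = S_0·∏_{j≠2}(α_2 − α_j) = 2·5 = 10 ≡ 10 (mod 13).
Step 5: correct position 2: c_2 = r_2 − e = 2 − 10 ≡ 5 (mod 13). Hence c = [10, 5, 8, 3, 11].
  Check: interpolating c through the α_i gives m(x) = 6 + 3·x (degree < 2) with m(α_i) = c_i for every i, so c is indeed a codeword.


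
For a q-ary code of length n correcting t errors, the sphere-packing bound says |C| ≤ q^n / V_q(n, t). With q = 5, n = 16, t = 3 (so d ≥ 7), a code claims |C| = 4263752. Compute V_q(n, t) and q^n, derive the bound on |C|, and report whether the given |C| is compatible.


V_q(n, t) = 37825, q^n = 152587890625, Hamming bound = 4034048, |C| = 4263752 > bound (violated).

Step 1: Compute V_q(n, t) = Σ_{j=0}^3 C(n, j) (q−1)^j.
  j = 0: C(16,0)·(4)^0 = 1·1 = 1.
  j = 1: C(16,1)·(4)^1 = 16·4 = 64.
  j = 2: C(16,2)·(4)^2 = 120·16 = 1920.
  j = 3: C(16,3)·(4)^3 = 560·64 = 35840.
  V_q(n, t) = 1 + 64 + 1920 + 35840 = 37825.
Step 2: q^n = 5^16 = 152587890625.
Step 3: Hamming bound ⌊q^n / V_q(n,t)⌋ = ⌊152587890625/37825⌋ = 4034048.
Step 4: Compare |C| = 4263752 to 4034048: violated.
The claimed |C| lies above the Hamming bound, so no 5-ary code of length 16 with d ≥ 7 can have 4263752 codewords.


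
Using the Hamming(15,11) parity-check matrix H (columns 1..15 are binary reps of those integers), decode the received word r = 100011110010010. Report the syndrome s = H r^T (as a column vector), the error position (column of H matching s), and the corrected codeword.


s = (1, 0, 0, 0)^T, error position = 8, corrected codeword c = 100011100010010

Compute s = H r^T mod 2 one row at a time:
  s_1 = 1 + 0 + 0 + 1 + 0 + 0 + 1 + 0 = 3 ≡ 1 (mod 2).
  s_2 = 0 + 1 + 1 + 1 + 0 + 0 + 1 + 0 = 4 ≡ 0 (mod 2).
  s_3 = 0 + 0 + 1 + 1 + 0 + 1 + 1 + 0 = 4 ≡ 0 (mod 2).
  s_4 = 1 + 0 + 1 + 1 + 0 + 1 + 0 + 0 = 4 ≡ 0 (mod 2).
s = (1, 0, 0, 0)^T — this equals column 8 of H (binary 1000), so error is at position 8.
Correct: flip bit 8 of r = 100011110010010 to get c = 100011100010010.


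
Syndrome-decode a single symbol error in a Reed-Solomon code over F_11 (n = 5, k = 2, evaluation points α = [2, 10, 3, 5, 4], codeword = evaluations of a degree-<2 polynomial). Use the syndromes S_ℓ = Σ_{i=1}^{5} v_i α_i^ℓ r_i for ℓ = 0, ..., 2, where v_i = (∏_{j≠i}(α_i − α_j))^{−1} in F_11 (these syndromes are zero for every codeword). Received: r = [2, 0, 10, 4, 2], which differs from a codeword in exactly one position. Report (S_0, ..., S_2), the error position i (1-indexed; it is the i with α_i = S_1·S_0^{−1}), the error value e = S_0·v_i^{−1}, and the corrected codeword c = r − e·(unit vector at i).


S = (6, 2, 8), error at position 5, error magnitude e = 6, c = [2, 0, 10, 4, 7].

Step 1: column multipliers v_i = (∏_{j≠i}(α_i − α_j))^{−1} mod 11.
  i = 1 (α = 2): (2−10)(2−3)(2−5)(2−4) = (−8)·(−1)·(−3)·(−2) = 48 ≡ 4, so v_1 = 4^{−1} = 3 (mod 11).
  i = 2 (α = 10): (10−2)(10−3)(10−5)(10−4) = 8·7·5·6 = 1680 ≡ 8, so v_2 = 8^{−1} = 7 (mod 11).
  i = 3 (α = 3): (3−2)(3−10)(3−5)(3−4) = 1·(−7)·(−2)·(−1) = −14 ≡ 8, so v_3 = 8^{−1} = 7 (mod 11).
  i = 4 (α = 5): (5−2)(5−10)(5−3)(5−4) = 3·(−5)·2·1 = −30 ≡ 3, so v_4 = 3^{−1} = 4 (mod 11).
  i = 5 (α = 4): (4−2)(4−10)(4−3)(4−5) = 2·(−6)·1·(−1) = 12 ≡ 1, so v_5 = 1^{−1} = 1 (mod 11).
  v = [3, 7, 7, 4, 1].
Step 2: syndromes of r = [2, 0, 10, 4, 2] (all sums mod 11).
  S_0 = Σ v_i r_i = 3·2 + 7·0 + 7·10 + 4·4 + 1·2 = 94 ≡ 6.
  S_1 = Σ v_i α_i r_i = 3·2·2 + 7·10·0 + 7·3·10 + 4·5·4 + 1·4·2 = 310 ≡ 2.
  α_i^2 mod 11 = [4, 1, 9, 3, 5].
  S_2 = Σ v_i α_i^2 r_i = 3·4·2 + 7·1·0 + 7·9·10 + 4·3·4 + 1·5·2 = 712 ≡ 8.
  S = (6, 2, 8) ≠ 0, so r is not a codeword (an error is present).
Step 3: locate the error. For a single error e at position i, S_ℓ = v_i·e·α_i^ℓ, so α_err = S_1/S_0.
  S_0^{−1} = 6^{−1} = 2 (mod 11), so α_err = 2·2 = 4 ≡ 4 = α_5. Error position i = 5.
  Consistency check: S_2/S_1 = 8·6 = 48 ≡ 4 = α_err ✓ (single-error assumption holds).
Step 4: error magnitude e = S_0/v_5 = S_0·∏_{j≠5}(α_5 − α_j) = 6·1 = 6 ≡ 6 (mod 11).
Step 5: correct position 5: c_5 = r_5 − e = 2 − 6 ≡ 7 (mod 11). Hence c = [2, 0, 10, 4, 7].
  Check: interpolating c through the α_i gives m(x) = 8 + 8·x (degree < 2) with m(α_i) = c_i for every i, so c is indeed a codeword.


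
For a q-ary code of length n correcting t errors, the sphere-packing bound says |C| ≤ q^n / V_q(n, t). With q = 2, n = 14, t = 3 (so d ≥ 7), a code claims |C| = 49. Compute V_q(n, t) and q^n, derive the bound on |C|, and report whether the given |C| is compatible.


V_q(n, t) = 470, q^n = 16384, Hamming bound = 34, |C| = 49 > bound (violated).

Step 1: Compute V_q(n, t) = Σ_{j=0}^3 C(n, j) (q−1)^j.
  j = 0: C(14,0)·(1)^0 = 1·1 = 1.
  j = 1: C(14,1)·(1)^1 = 14·1 = 14.
  j = 2: C(14,2)·(1)^2 = 91·1 = 91.
  j = 3: C(14,3)·(1)^3 = 364·1 = 364.
  V_q(n, t) = 1 + 14 + 91 + 364 = 470.
Step 2: q^n = 2^14 = 16384.
Step 3: Hamming bound ⌊q^n / V_q(n,t)⌋ = ⌊16384/470⌋ = 34.
Step 4: Compare |C| = 49 to 34: violated.
The claimed |C| lies above the Hamming bound, so no 2-ary code of length 14 with d ≥ 7 can have 49 codewords.
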